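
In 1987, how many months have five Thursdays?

5

A month of length L has five Thursdays iff its first Thursday is on day ≤ L−28 (so day 1–3 in a 31-day month, 1–2 in a 30-day month, day 1 in a leap February).
Checking each month of 1987: Jan starts Thu (31d) ✓; Feb starts Sun (28d); Mar starts Sun (31d); Apr starts Wed (30d) ✓; May starts Fri (31d); Jun starts Mon (30d); Jul starts Wed (31d) ✓; Aug starts Sat (31d); Sep starts Tue (30d); Oct starts Thu (31d) ✓; Nov starts Sun (30d); Dec starts Tue (31d) ✓.
Five-Thursday months: January, April, July, October, December → 5.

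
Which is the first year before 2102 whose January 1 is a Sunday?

Jan 1 advances by 2 weekdays after a leap year and by 1 after a common year.
2102: Jan 1 is Sunday.
2101: Saturday
2100: Friday
2099: Thursday
2098: Wednesday
2097: Tuesday
2096: Sunday (leap)
2096 begins on a Sunday

2096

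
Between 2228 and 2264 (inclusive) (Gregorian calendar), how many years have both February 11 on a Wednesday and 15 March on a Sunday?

5

Check each year's weekday for February 11 and 15 March:
  2228: Mon/Sat  2229: Wed/Sun ✓  2230: Thu/Mon  2231: Fri/Tue  2232: Sat/Thu  2233: Mon/Fri  2234: Tue/Sat  2235: Wed/Sun ✓  2236: Thu/Tue  2237: Sat/Wed  2238: Sun/Thu  2239: Mon/Fri  2240: Tue/Sun  2241: Thu/Mon  …(9 more)…  2251: Tue/Sat  2252: Wed/Mon  2253: Fri/Tue  2254: Sat/Wed  2255: Sun/Thu  2256: Mon/Sat  2257: Wed/Sun ✓  2258: Thu/Mon  2259: Fri/Tue  2260: Sat/Thu  2261: Mon/Fri  2262: Tue/Sat  2263: Wed/Sun ✓  2264: Thu/Tue
Both conditions hold in: 2229, 2235, 2246, 2257, 2263 — 5.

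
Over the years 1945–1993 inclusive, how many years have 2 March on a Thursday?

Track 2 March's weekday year by year (advancing +1, or +2 across a Feb 29):
  1945: Fri  1946: Sat (+1)  1947: Sun (+1)  1948: Tue (+2)  1949: Wed (+1)
  1950: Thu (+1) ✓  1951: Fri (+1)  1952: Sun (+2)  1953: Mon (+1)  1954: Tue (+1)
  1955: Wed (+1)  1956: Fri (+2)  1957: Sat (+1)  1958: Sun (+1)  … (21 more years) …
  1980: Sun (+2)  1981: Mon (+1)  1982: Tue (+1)  1983: Wed (+1)  1984: Fri (+2)
  1985: Sat (+1)  1986: Sun (+1)  1987: Mon (+1)  1988: Wed (+2)  1989: Thu (+1) ✓
  1990: Fri (+1)  1991: Sat (+1)  1992: Mon (+2)  1993: Tue (+1)
Thursday years: 1950, 1961, 1967, 1972, 1978, 1989 — 6 in total.

6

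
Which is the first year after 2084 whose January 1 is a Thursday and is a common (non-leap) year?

Jan 1 advances by 2 weekdays after a leap year and by 1 after a common year.
2084: Jan 1 is Saturday (leap).
2085: Monday
2086: Tuesday
2087: Wednesday
2088: Thursday (leap)
2089: Saturday
2090: Sunday
2091: Monday
2092: Tuesday (leap)
2093: Thursday
2093 begins on a Thursday and is a common year.

2093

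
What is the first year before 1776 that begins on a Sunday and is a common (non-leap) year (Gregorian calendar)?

1775

Jan 1 advances by 2 weekdays after a leap year and by 1 after a common year.
1776: Jan 1 is Monday (leap).
1775: Sunday
1775 begins on a Sunday and is a common year.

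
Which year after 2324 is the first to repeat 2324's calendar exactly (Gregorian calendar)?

2352

Two years share a calendar iff Jan 1 falls on the same weekday and both are leap or both are common. 2324: Jan 1 is Tuesday, leap year.
2325: Jan 1 Thursday, common
2326: Jan 1 Friday, common
2327: Jan 1 Saturday, common
2328: Jan 1 Sunday, leap
2329: Jan 1 Tuesday, common
2330: Jan 1 Wednesday, common
2331: Jan 1 Thursday, common
2332: Jan 1 Friday, leap
2333: Jan 1 Sunday, common
2334: Jan 1 Monday, common
2335: Jan 1 Tuesday, common
2336: Jan 1 Wednesday, leap
2337: Jan 1 Friday, common
2338: Jan 1 Saturday, common
2339: Jan 1 Sunday, common
2340: Jan 1 Monday, leap
2341: Jan 1 Wednesday, common
2342: Jan 1 Thursday, common
2343: Jan 1 Friday, common
2344: Jan 1 Saturday, leap
2345: Jan 1 Monday, common
2346: Jan 1 Tuesday, common
2347: Jan 1 Wednesday, common
2348: Jan 1 Thursday, leap
2349: Jan 1 Saturday, common
2350: Jan 1 Sunday, common
2351: Jan 1 Monday, common
2352: Jan 1 Tuesday, leap
2352 matches on both conditions.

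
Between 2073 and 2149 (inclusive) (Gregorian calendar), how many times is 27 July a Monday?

Track 27 July's weekday year by year (advancing +1, or +2 across a Feb 29):
  2073: Thu  2074: Fri (+1)  2075: Sat (+1)  2076: Mon (+2) ✓  2077: Tue (+1)
  2078: Wed (+1)  2079: Thu (+1)  2080: Sat (+2)  2081: Sun (+1)  2082: Mon (+1) ✓
  2083: Tue (+1)  2084: Thu (+2)  2085: Fri (+1)  2086: Sat (+1)  … (49 more years) …
  2136: Fri (+2)  2137: Sat (+1)  2138: Sun (+1)  2139: Mon (+1) ✓  2140: Wed (+2)
  2141: Thu (+1)  2142: Fri (+1)  2143: Sat (+1)  2144: Mon (+2) ✓  2145: Tue (+1)
  2146: Wed (+1)  2147: Thu (+1)  2148: Sat (+2)  2149: Sun (+1)
Monday years: 2076, 2082, 2093, 2099, 2105, 2111, 2116, 2122, 2133, 2139, 2144 — 11 in total.

11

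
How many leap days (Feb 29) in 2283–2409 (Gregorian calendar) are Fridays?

5

Leap years in 2283–2409: 31 of them.
Feb 29 weekday advances by 5 (mod 7) from one leap year to the next four years later (or differs when a century non-leap intervenes).
Leap-day weekdays: 2284:Fri✓ 2288:Wed 2292:Mon 2296:Sat 2304:Mon 2308:Sat 2312:Thu 2316:Tue 2320:Sun 2324:Fri✓ 2328:Wed 2332:Mon 2336:Sat …(5 more)… 2360:Mon 2364:Sat 2368:Thu 2372:Tue 2376:Sun 2380:Fri✓ 2384:Wed 2388:Mon 2392:Sat 2396:Thu 2400:Tue 2404:Sun 2408:Fri✓
Friday: 2284, 2324, 2352, 2380, 2408 → 5.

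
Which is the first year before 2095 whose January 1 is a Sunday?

2090

Jan 1 advances by 2 weekdays after a leap year and by 1 after a common year.
2095: Jan 1 is Saturday.
2094: Friday
2093: Thursday
2092: Tuesday (leap)
2091: Monday
2090: Sunday
2090 begins on a Sunday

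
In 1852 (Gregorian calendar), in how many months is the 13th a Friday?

2

Check the 13th of each month of 1852: Jan 13: Tue, Feb 13: Fri, Mar 13: Sat, Apr 13: Tue, May 13: Thu, Jun 13: Sun, Jul 13: Tue, Aug 13: Fri, Sep 13: Mon, Oct 13: Wed, Nov 13: Sat, Dec 13: Mon.
Friday occurs in February, August — 2 months.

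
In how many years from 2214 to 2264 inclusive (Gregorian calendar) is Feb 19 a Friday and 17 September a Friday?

5

Check each year's weekday for Feb 19 and 17 September:
  2214: Sat/Sat  2215: Sun/Sun  2216: Mon/Tue  2217: Wed/Wed  2218: Thu/Thu  2219: Fri/Fri ✓  2220: Sat/Sun  2221: Mon/Mon  2222: Tue/Tue  2223: Wed/Wed  2224: Thu/Fri  2225: Sat/Sat  2226: Sun/Sun  2227: Mon/Mon  …(23 more)…  2251: Wed/Wed  2252: Thu/Fri  2253: Sat/Sat  2254: Sun/Sun  2255: Mon/Mon  2256: Tue/Wed  2257: Thu/Thu  2258: Fri/Fri ✓  2259: Sat/Sat  2260: Sun/Mon  2261: Tue/Tue  2262: Wed/Wed  2263: Thu/Thu  2264: Fri/Sat
Both conditions hold in: 2219, 2230, 2241, 2247, 2258 — 5.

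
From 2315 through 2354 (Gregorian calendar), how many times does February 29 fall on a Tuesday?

2

Leap years in 2315–2354: 10 of them.
Feb 29 weekday advances by 5 (mod 7) from one leap year to the next four years later (or differs when a century non-leap intervenes).
Leap-day weekdays: 2316:Tue✓ 2320:Sun 2324:Fri 2328:Wed 2332:Mon 2336:Sat 2340:Thu 2344:Tue✓ 2348:Sun 2352:Fri
Tuesday: 2316, 2344 → 2.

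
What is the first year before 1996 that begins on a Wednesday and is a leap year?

1992

Jan 1 advances by 2 weekdays after a leap year and by 1 after a common year.
1996: Jan 1 is Monday (leap).
1995: Sunday
1994: Saturday
1993: Friday
1992: Wednesday (leap)
1992 begins on a Wednesday and is a leap year.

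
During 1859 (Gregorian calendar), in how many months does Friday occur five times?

A month of length L has five Fridays iff its first Friday is on day ≤ L−28 (so day 1–3 in a 31-day month, 1–2 in a 30-day month, day 1 in a leap February).
Checking each month of 1859: Jan starts Sat (31d); Feb starts Tue (28d); Mar starts Tue (31d); Apr starts Fri (30d) ✓; May starts Sun (31d); Jun starts Wed (30d); Jul starts Fri (31d) ✓; Aug starts Mon (31d); Sep starts Thu (30d) ✓; Oct starts Sat (31d); Nov starts Tue (30d); Dec starts Thu (31d) ✓.
Five-Friday months: April, July, September, December → 4.

4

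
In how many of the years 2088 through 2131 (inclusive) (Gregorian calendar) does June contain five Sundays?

11

June has 30 days; it has five Sundays when Sunday falls among the first (month-length − 28) days — i.e. when June 1 is one of Sunday/Saturday.
June 1 by year: 2088:Tue 2089:Wed 2090:Thu 2091:Fri 2092:Sun✓ 2093:Mon 2094:Tue 2095:Wed 2096:Fri 2097:Sat✓ 2098:Sun✓ 2099:Mon 2100:Tue 2101:Wed 2102:Thu …(14 more)… 2117:Tue 2118:Wed 2119:Thu 2120:Sat✓ 2121:Sun✓ 2122:Mon 2123:Tue 2124:Thu 2125:Fri 2126:Sat✓ 2127:Sun✓ 2128:Tue 2129:Wed 2130:Thu 2131:Fri
Years with five Sundays: 2092, 2097, 2098, 2104, 2109, 2110, 2115, 2120, 2121, 2126, 2127 → 11.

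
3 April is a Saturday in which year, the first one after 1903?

1909

From one year to the next, a fixed date's weekday advances by 1, or by 2 when a Feb 29 lies between the two dates.
1903: April 3 is Friday.
1904: Sunday (+2)
1905: Monday (+1)
1906: Tuesday (+1)
1907: Wednesday (+1)
1908: Friday (+2)
1909: Saturday (+1)
3 April falls on a Saturday in 1909.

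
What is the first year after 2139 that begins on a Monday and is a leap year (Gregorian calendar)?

2148

Jan 1 advances by 2 weekdays after a leap year and by 1 after a common year.
2139: Jan 1 is Thursday.
2140: Friday (leap)
2141: Sunday
2142: Monday
2143: Tuesday
2144: Wednesday (leap)
2145: Friday
2146: Saturday
2147: Sunday
2148: Monday (leap)
2148 begins on a Monday and is a leap year.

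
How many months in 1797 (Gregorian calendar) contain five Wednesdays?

A month of length L has five Wednesdays iff its first Wednesday is on day ≤ L−28 (so day 1–3 in a 31-day month, 1–2 in a 30-day month, day 1 in a leap February).
Checking each month of 1797: Jan starts Sun (31d); Feb starts Wed (28d); Mar starts Wed (31d) ✓; Apr starts Sat (30d); May starts Mon (31d) ✓; Jun starts Thu (30d); Jul starts Sat (31d); Aug starts Tue (31d) ✓; Sep starts Fri (30d); Oct starts Sun (31d); Nov starts Wed (30d) ✓; Dec starts Fri (31d).
Five-Wednesday months: March, May, August, November → 4.

4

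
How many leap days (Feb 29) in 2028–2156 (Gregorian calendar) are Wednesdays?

5

Leap years in 2028–2156: 32 of them.
Feb 29 weekday advances by 5 (mod 7) from one leap year to the next four years later (or differs when a century non-leap intervenes).
Leap-day weekdays: 2028:Tue 2032:Sun 2036:Fri 2040:Wed✓ 2044:Mon 2048:Sat 2052:Thu 2056:Tue 2060:Sun 2064:Fri 2068:Wed✓ 2072:Mon 2076:Sat …(6 more)… 2108:Wed✓ 2112:Mon 2116:Sat 2120:Thu 2124:Tue 2128:Sun 2132:Fri 2136:Wed✓ 2140:Mon 2144:Sat 2148:Thu 2152:Tue 2156:Sun
Wednesday: 2040, 2068, 2096, 2108, 2136 → 5.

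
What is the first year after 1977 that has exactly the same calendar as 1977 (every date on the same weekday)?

1983

Two years share a calendar iff Jan 1 falls on the same weekday and both are leap or both are common. 1977: Jan 1 is Saturday, common year.
1978: Jan 1 Sunday, common
1979: Jan 1 Monday, common
1980: Jan 1 Tuesday, leap
1981: Jan 1 Thursday, common
1982: Jan 1 Friday, common
1983: Jan 1 Saturday, common
1983 matches on both conditions.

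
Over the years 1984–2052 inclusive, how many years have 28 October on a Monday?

Track 28 October's weekday year by year (advancing +1, or +2 across a Feb 29):
  1984: Sun  1985: Mon (+1) ✓  1986: Tue (+1)  1987: Wed (+1)  1988: Fri (+2)
  1989: Sat (+1)  1990: Sun (+1)  1991: Mon (+1) ✓  1992: Wed (+2)  1993: Thu (+1)
  1994: Fri (+1)  1995: Sat (+1)  1996: Mon (+2) ✓  1997: Tue (+1)  … (41 more years) …
  2039: Fri (+1)  2040: Sun (+2)  2041: Mon (+1) ✓  2042: Tue (+1)  2043: Wed (+1)
  2044: Fri (+2)  2045: Sat (+1)  2046: Sun (+1)  2047: Mon (+1) ✓  2048: Wed (+2)
  2049: Thu (+1)  2050: Fri (+1)  2051: Sat (+1)  2052: Mon (+2) ✓
Monday years: 1985, 1991, 1996, 2002, 2013, 2019, 2024, 2030, 2041, 2047, 2052 — 11 in total.

11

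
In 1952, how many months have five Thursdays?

4

A month of length L has five Thursdays iff its first Thursday is on day ≤ L−28 (so day 1–3 in a 31-day month, 1–2 in a 30-day month, day 1 in a leap February).
Checking each month of 1952: Jan starts Tue (31d) ✓; Feb starts Fri (29d); Mar starts Sat (31d); Apr starts Tue (30d); May starts Thu (31d) ✓; Jun starts Sun (30d); Jul starts Tue (31d) ✓; Aug starts Fri (31d); Sep starts Mon (30d); Oct starts Wed (31d) ✓; Nov starts Sat (30d); Dec starts Mon (31d).
Five-Thursday months: January, May, July, October → 4.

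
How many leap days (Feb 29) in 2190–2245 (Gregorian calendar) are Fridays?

Leap years in 2190–2245: 13 of them.
Feb 29 weekday advances by 5 (mod 7) from one leap year to the next four years later (or differs when a century non-leap intervenes).
Leap-day weekdays: 2192:Wed 2196:Mon 2204:Wed 2208:Mon 2212:Sat 2216:Thu 2220:Tue 2224:Sun 2228:Fri✓ 2232:Wed 2236:Mon 2240:Sat 2244:Thu
Friday: 2228 → 1.

1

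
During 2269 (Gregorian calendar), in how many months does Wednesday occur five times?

4

A month of length L has five Wednesdays iff its first Wednesday is on day ≤ L−28 (so day 1–3 in a 31-day month, 1–2 in a 30-day month, day 1 in a leap February).
Checking each month of 2269: Jan starts Fri (31d); Feb starts Mon (28d); Mar starts Mon (31d) ✓; Apr starts Thu (30d); May starts Sat (31d); Jun starts Tue (30d) ✓; Jul starts Thu (31d); Aug starts Sun (31d); Sep starts Wed (30d) ✓; Oct starts Fri (31d); Nov starts Mon (30d); Dec starts Wed (31d) ✓.
Five-Wednesday months: March, June, September, December → 4.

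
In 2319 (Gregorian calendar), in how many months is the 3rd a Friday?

Check the 3rd of each month of 2319: Jan 3: Fri, Feb 3: Mon, Mar 3: Mon, Apr 3: Thu, May 3: Sat, Jun 3: Tue, Jul 3: Thu, Aug 3: Sun, Sep 3: Wed, Oct 3: Fri, Nov 3: Mon, Dec 3: Wed.
Friday occurs in January, October — 2 months.

2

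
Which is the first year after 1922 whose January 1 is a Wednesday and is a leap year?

1936

Jan 1 advances by 2 weekdays after a leap year and by 1 after a common year.
1922: Jan 1 is Sunday.
1923: Monday
1924: Tuesday (leap)
1925: Thursday
1926: Friday
1927: Saturday
1928: Sunday (leap)
1929: Tuesday
1930: Wednesday
1931: Thursday
1932: Friday (leap)
1933: Sunday
1934: Monday
1935: Tuesday
1936: Wednesday (leap)
1936 begins on a Wednesday and is a leap year.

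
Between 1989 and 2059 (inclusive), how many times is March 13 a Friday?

10

Track March 13's weekday year by year (advancing +1, or +2 across a Feb 29):
  1989: Mon  1990: Tue (+1)  1991: Wed (+1)  1992: Fri (+2) ✓  1993: Sat (+1)
  1994: Sun (+1)  1995: Mon (+1)  1996: Wed (+2)  1997: Thu (+1)  1998: Fri (+1) ✓
  1999: Sat (+1)  2000: Mon (+2)  2001: Tue (+1)  2002: Wed (+1)  … (43 more years) …
  2046: Tue (+1)  2047: Wed (+1)  2048: Fri (+2) ✓  2049: Sat (+1)  2050: Sun (+1)
  2051: Mon (+1)  2052: Wed (+2)  2053: Thu (+1)  2054: Fri (+1) ✓  2055: Sat (+1)
  2056: Mon (+2)  2057: Tue (+1)  2058: Wed (+1)  2059: Thu (+1)
Friday years: 1992, 1998, 2009, 2015, 2020, 2026, 2037, 2043, 2048, 2054 — 10 in total.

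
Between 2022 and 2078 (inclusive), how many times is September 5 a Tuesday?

8

Track September 5's weekday year by year (advancing +1, or +2 across a Feb 29):
  2022: Mon  2023: Tue (+1) ✓  2024: Thu (+2)  2025: Fri (+1)  2026: Sat (+1)
  2027: Sun (+1)  2028: Tue (+2) ✓  2029: Wed (+1)  2030: Thu (+1)  2031: Fri (+1)
  2032: Sun (+2)  2033: Mon (+1)  2034: Tue (+1) ✓  2035: Wed (+1)  … (29 more years) …
  2065: Sat (+1)  2066: Sun (+1)  2067: Mon (+1)  2068: Wed (+2)  2069: Thu (+1)
  2070: Fri (+1)  2071: Sat (+1)  2072: Mon (+2)  2073: Tue (+1) ✓  2074: Wed (+1)
  2075: Thu (+1)  2076: Sat (+2)  2077: Sun (+1)  2078: Mon (+1)
Tuesday years: 2023, 2028, 2034, 2045, 2051, 2056, 2062, 2073 — 8 in total.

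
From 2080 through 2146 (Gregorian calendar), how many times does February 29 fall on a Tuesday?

Leap years in 2080–2146: 16 of them.
Feb 29 weekday advances by 5 (mod 7) from one leap year to the next four years later (or differs when a century non-leap intervenes).
Leap-day weekdays: 2080:Thu 2084:Tue✓ 2088:Sun 2092:Fri 2096:Wed 2104:Fri 2108:Wed 2112:Mon 2116:Sat 2120:Thu 2124:Tue✓ 2128:Sun 2132:Fri 2136:Wed 2140:Mon 2144:Sat
Tuesday: 2084, 2124 → 2.

2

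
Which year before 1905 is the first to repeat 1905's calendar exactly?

Two years share a calendar iff Jan 1 falls on the same weekday and both are leap or both are common. 1905: Jan 1 is Sunday, common year.
1904: Jan 1 Friday, leap
1903: Jan 1 Thursday, common
1902: Jan 1 Wednesday, common
1901: Jan 1 Tuesday, common
1900: Jan 1 Monday, common
1899: Jan 1 Sunday, common
1899 matches on both conditions.

1899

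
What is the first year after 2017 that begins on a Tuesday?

2019

Jan 1 advances by 2 weekdays after a leap year and by 1 after a common year.
2017: Jan 1 is Sunday.
2018: Monday
2019: Tuesday
2019 begins on a Tuesday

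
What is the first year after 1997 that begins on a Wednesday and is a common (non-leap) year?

2003

Jan 1 advances by 2 weekdays after a leap year and by 1 after a common year.
1997: Jan 1 is Wednesday.
1998: Thursday
1999: Friday
2000: Saturday (leap)
2001: Monday
2002: Tuesday
2003: Wednesday
2003 begins on a Wednesday and is a common year.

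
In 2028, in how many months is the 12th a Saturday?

Check the 12th of each month of 2028: Jan 12: Wed, Feb 12: Sat, Mar 12: Sun, Apr 12: Wed, May 12: Fri, Jun 12: Mon, Jul 12: Wed, Aug 12: Sat, Sep 12: Tue, Oct 12: Thu, Nov 12: Sun, Dec 12: Tue.
Saturday occurs in February, August — 2 months.

2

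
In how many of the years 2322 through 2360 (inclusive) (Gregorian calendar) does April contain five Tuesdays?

April has 30 days; it has five Tuesdays when Tuesday falls among the first (month-length − 28) days — i.e. when April 1 is one of Tuesday/Monday.
April 1 by year: 2322:Sat 2323:Sun 2324:Tue✓ 2325:Wed 2326:Thu 2327:Fri 2328:Sun 2329:Mon✓ 2330:Tue✓ 2331:Wed 2332:Fri 2333:Sat 2334:Sun 2335:Mon✓ 2336:Wed …(9 more)… 2346:Mon✓ 2347:Tue✓ 2348:Thu 2349:Fri 2350:Sat 2351:Sun 2352:Tue✓ 2353:Wed 2354:Thu 2355:Fri 2356:Sun 2357:Mon✓ 2358:Tue✓ 2359:Wed 2360:Fri
Years with five Tuesdays: 2324, 2329, 2330, 2335, 2340, 2341, 2346, 2347, 2352, 2357, 2358 → 11.

11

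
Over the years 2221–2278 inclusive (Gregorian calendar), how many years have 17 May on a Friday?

9

Track 17 May's weekday year by year (advancing +1, or +2 across a Feb 29):
  2221: Thu  2222: Fri (+1) ✓  2223: Sat (+1)  2224: Mon (+2)  2225: Tue (+1)
  2226: Wed (+1)  2227: Thu (+1)  2228: Sat (+2)  2229: Sun (+1)  2230: Mon (+1)
  2231: Tue (+1)  2232: Thu (+2)  2233: Fri (+1) ✓  2234: Sat (+1)  … (30 more years) …
  2265: Wed (+1)  2266: Thu (+1)  2267: Fri (+1) ✓  2268: Sun (+2)  2269: Mon (+1)
  2270: Tue (+1)  2271: Wed (+1)  2272: Fri (+2) ✓  2273: Sat (+1)  2274: Sun (+1)
  2275: Mon (+1)  2276: Wed (+2)  2277: Thu (+1)  2278: Fri (+1) ✓
Friday years: 2222, 2233, 2239, 2244, 2250, 2261, 2267, 2272, 2278 — 9 in total.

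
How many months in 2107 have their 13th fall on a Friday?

Check the 13th of each month of 2107: Jan 13: Thu, Feb 13: Sun, Mar 13: Sun, Apr 13: Wed, May 13: Fri, Jun 13: Mon, Jul 13: Wed, Aug 13: Sat, Sep 13: Tue, Oct 13: Thu, Nov 13: Sun, Dec 13: Tue.
Friday occurs in May — 1 month.

1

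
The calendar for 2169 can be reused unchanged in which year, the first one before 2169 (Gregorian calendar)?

2158

Two years share a calendar iff Jan 1 falls on the same weekday and both are leap or both are common. 2169: Jan 1 is Sunday, common year.
2168: Jan 1 Friday, leap
2167: Jan 1 Thursday, common
2166: Jan 1 Wednesday, common
2165: Jan 1 Tuesday, common
2164: Jan 1 Sunday, leap
2163: Jan 1 Saturday, common
2162: Jan 1 Friday, common
2161: Jan 1 Thursday, common
2160: Jan 1 Tuesday, leap
2159: Jan 1 Monday, common
2158: Jan 1 Sunday, common
2158 matches on both conditions.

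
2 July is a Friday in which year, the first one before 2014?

From one year to the next, a fixed date's weekday advances by 1, or by 2 when a Feb 29 lies between the two dates.
2014: July 2 is Wednesday.
2013: Tuesday (−1)
2012: Monday (−1)
2011: Saturday (−2)
2010: Friday (−1)
2 July falls on a Friday in 2010.

2010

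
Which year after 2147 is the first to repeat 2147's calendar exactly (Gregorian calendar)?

2158

Two years share a calendar iff Jan 1 falls on the same weekday and both are leap or both are common. 2147: Jan 1 is Sunday, common year.
2148: Jan 1 Monday, leap
2149: Jan 1 Wednesday, common
2150: Jan 1 Thursday, common
2151: Jan 1 Friday, common
2152: Jan 1 Saturday, leap
2153: Jan 1 Monday, common
2154: Jan 1 Tuesday, common
2155: Jan 1 Wednesday, common
2156: Jan 1 Thursday, leap
2157: Jan 1 Saturday, common
2158: Jan 1 Sunday, common
2158 matches on both conditions.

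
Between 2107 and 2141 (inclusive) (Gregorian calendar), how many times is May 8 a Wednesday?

5

Track May 8's weekday year by year (advancing +1, or +2 across a Feb 29):
  2107: Sun  2108: Tue (+2)  2109: Wed (+1) ✓  2110: Thu (+1)  2111: Fri (+1)
  2112: Sun (+2)  2113: Mon (+1)  2114: Tue (+1)  2115: Wed (+1) ✓  2116: Fri (+2)
  2117: Sat (+1)  2118: Sun (+1)  2119: Mon (+1)  2120: Wed (+2) ✓  … (7 more years) …
  2128: Sat (+2)  2129: Sun (+1)  2130: Mon (+1)  2131: Tue (+1)  2132: Thu (+2)
  2133: Fri (+1)  2134: Sat (+1)  2135: Sun (+1)  2136: Tue (+2)  2137: Wed (+1) ✓
  2138: Thu (+1)  2139: Fri (+1)  2140: Sun (+2)  2141: Mon (+1)
Wednesday years: 2109, 2115, 2120, 2126, 2137 — 5 in total.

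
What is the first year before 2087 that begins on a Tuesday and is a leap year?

2064

Jan 1 advances by 2 weekdays after a leap year and by 1 after a common year.
2087: Jan 1 is Wednesday.
2086: Tuesday
2085: Monday
2084: Saturday (leap)
2083: Friday
2082: Thursday
2081: Wednesday
2080: Monday (leap)
2079: Sunday
2078: Saturday
2077: Friday
2076: Wednesday (leap)
2075: Tuesday
2074: Monday
2073: Sunday
2072: Friday (leap)
2071: Thursday
2070: Wednesday
2069: Tuesday
2068: Sunday (leap)
2067: Saturday
2066: Friday
2065: Thursday
2064: Tuesday (leap)
2064 begins on a Tuesday and is a leap year.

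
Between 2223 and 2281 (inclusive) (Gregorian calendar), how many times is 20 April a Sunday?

Track 20 April's weekday year by year (advancing +1, or +2 across a Feb 29):
  2223: Sun ✓  2224: Tue (+2)  2225: Wed (+1)  2226: Thu (+1)  2227: Fri (+1)
  2228: Sun (+2) ✓  2229: Mon (+1)  2230: Tue (+1)  2231: Wed (+1)  2232: Fri (+2)
  2233: Sat (+1)  2234: Sun (+1) ✓  2235: Mon (+1)  2236: Wed (+2)  … (31 more years) …
  2268: Mon (+2)  2269: Tue (+1)  2270: Wed (+1)  2271: Thu (+1)  2272: Sat (+2)
  2273: Sun (+1) ✓  2274: Mon (+1)  2275: Tue (+1)  2276: Thu (+2)  2277: Fri (+1)
  2278: Sat (+1)  2279: Sun (+1) ✓  2280: Tue (+2)  2281: Wed (+1)
Sunday years: 2223, 2228, 2234, 2245, 2251, 2256, 2262, 2273, 2279 — 9 in total.

9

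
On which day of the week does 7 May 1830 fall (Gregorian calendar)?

January 1, 1830 is a Friday.
May 7 is day 127 of the year, i.e. 126 days after Jan 1.
126 mod 7 = 0, so advance 0 weekdays from Friday: Friday.

Friday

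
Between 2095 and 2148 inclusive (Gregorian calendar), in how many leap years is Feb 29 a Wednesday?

3

Leap years in 2095–2148: 13 of them.
Feb 29 weekday advances by 5 (mod 7) from one leap year to the next four years later (or differs when a century non-leap intervenes).
Leap-day weekdays: 2096:Wed✓ 2104:Fri 2108:Wed✓ 2112:Mon 2116:Sat 2120:Thu 2124:Tue 2128:Sun 2132:Fri 2136:Wed✓ 2140:Mon 2144:Sat 2148:Thu
Wednesday: 2096, 2108, 2136 → 3.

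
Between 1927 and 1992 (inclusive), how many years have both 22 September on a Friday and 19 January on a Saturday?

Check each year's weekday for 22 September and 19 January:
  1927: Thu/Wed  1928: Sat/Thu  1929: Sun/Sat  1930: Mon/Sun  1931: Tue/Mon  1932: Thu/Tue  1933: Fri/Thu  1934: Sat/Fri  1935: Sun/Sat  1936: Tue/Sun  1937: Wed/Tue  1938: Thu/Wed  1939: Fri/Thu  1940: Sun/Fri  …(38 more)…  1979: Sat/Fri  1980: Mon/Sat  1981: Tue/Mon  1982: Wed/Tue  1983: Thu/Wed  1984: Sat/Thu  1985: Sun/Sat  1986: Mon/Sun  1987: Tue/Mon  1988: Thu/Tue  1989: Fri/Thu  1990: Sat/Fri  1991: Sun/Sat  1992: Tue/Sun
Both conditions hold in: no year — 0.

0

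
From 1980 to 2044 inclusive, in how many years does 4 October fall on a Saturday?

10

Track 4 October's weekday year by year (advancing +1, or +2 across a Feb 29):
  1980: Sat ✓  1981: Sun (+1)  1982: Mon (+1)  1983: Tue (+1)  1984: Thu (+2)
  1985: Fri (+1)  1986: Sat (+1) ✓  1987: Sun (+1)  1988: Tue (+2)  1989: Wed (+1)
  1990: Thu (+1)  1991: Fri (+1)  1992: Sun (+2)  1993: Mon (+1)  … (37 more years) …
  2031: Sat (+1) ✓  2032: Mon (+2)  2033: Tue (+1)  2034: Wed (+1)  2035: Thu (+1)
  2036: Sat (+2) ✓  2037: Sun (+1)  2038: Mon (+1)  2039: Tue (+1)  2040: Thu (+2)
  2041: Fri (+1)  2042: Sat (+1) ✓  2043: Sun (+1)  2044: Tue (+2)
Saturday years: 1980, 1986, 1997, 2003, 2008, 2014, 2025, 2031, 2036, 2042 — 10 in total.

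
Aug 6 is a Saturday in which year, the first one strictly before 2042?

2039

From one year to the next, a fixed date's weekday advances by 1, or by 2 when a Feb 29 lies between the two dates.
2042: August 6 is Wednesday.
2041: Tuesday (−1)
2040: Monday (−1)
2039: Saturday (−2)
Aug 6 falls on a Saturday in 2039.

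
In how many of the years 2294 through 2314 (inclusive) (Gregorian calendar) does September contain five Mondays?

September has 30 days; it has five Mondays when Monday falls among the first (month-length − 28) days — i.e. when September 1 is one of Monday/Sunday.
September 1 by year: 2294:Sat 2295:Sun✓ 2296:Tue 2297:Wed 2298:Thu 2299:Fri 2300:Sat 2301:Sun✓ 2302:Mon✓ 2303:Tue 2304:Thu 2305:Fri 2306:Sat 2307:Sun✓ 2308:Tue 2309:Wed 2310:Thu 2311:Fri 2312:Sun✓ 2313:Mon✓ 2314:Tue
Years with five Mondays: 2295, 2301, 2302, 2307, 2312, 2313 → 6.

6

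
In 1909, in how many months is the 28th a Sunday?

Check the 28th of each month of 1909: Jan 28: Thu, Feb 28: Sun, Mar 28: Sun, Apr 28: Wed, May 28: Fri, Jun 28: Mon, Jul 28: Wed, Aug 28: Sat, Sep 28: Tue, Oct 28: Thu, Nov 28: Sun, Dec 28: Tue.
Sunday occurs in February, March, November — 3 months.

3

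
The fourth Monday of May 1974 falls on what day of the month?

27

May 1, 1974 is a Wednesday, so the first Monday is the 6th.
The fourth Monday is 6 + 21 = 27.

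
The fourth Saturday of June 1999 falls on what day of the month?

26

June 1, 1999 is a Tuesday, so the first Saturday is the 5th.
The fourth Saturday is 5 + 21 = 26.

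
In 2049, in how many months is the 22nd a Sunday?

Check the 22nd of each month of 2049: Jan 22: Fri, Feb 22: Mon, Mar 22: Mon, Apr 22: Thu, May 22: Sat, Jun 22: Tue, Jul 22: Thu, Aug 22: Sun, Sep 22: Wed, Oct 22: Fri, Nov 22: Mon, Dec 22: Wed.
Sunday occurs in August — 1 month.

1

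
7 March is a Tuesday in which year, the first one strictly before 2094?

From one year to the next, a fixed date's weekday advances by 1, or by 2 when a Feb 29 lies between the two dates.
2094: March 7 is Sunday.
2093: Saturday (−1)
2092: Friday (−1)
2091: Wednesday (−2)
2090: Tuesday (−1)
7 March falls on a Tuesday in 2090.

2090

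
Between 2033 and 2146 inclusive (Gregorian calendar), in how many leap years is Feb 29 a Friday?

Leap years in 2033–2146: 27 of them.
Feb 29 weekday advances by 5 (mod 7) from one leap year to the next four years later (or differs when a century non-leap intervenes).
Leap-day weekdays: 2036:Fri✓ 2040:Wed 2044:Mon 2048:Sat 2052:Thu 2056:Tue 2060:Sun 2064:Fri✓ 2068:Wed 2072:Mon 2076:Sat 2080:Thu 2084:Tue 2088:Sun 2092:Fri✓ 2096:Wed 2104:Fri✓ 2108:Wed 2112:Mon 2116:Sat 2120:Thu 2124:Tue 2128:Sun 2132:Fri✓ 2136:Wed 2140:Mon 2144:Sat
Friday: 2036, 2064, 2092, 2104, 2132 → 5.

5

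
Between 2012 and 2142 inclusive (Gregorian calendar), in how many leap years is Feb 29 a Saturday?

Leap years in 2012–2142: 32 of them.
Feb 29 weekday advances by 5 (mod 7) from one leap year to the next four years later (or differs when a century non-leap intervenes).
Leap-day weekdays: 2012:Wed 2016:Mon 2020:Sat✓ 2024:Thu 2028:Tue 2032:Sun 2036:Fri 2040:Wed 2044:Mon 2048:Sat✓ 2052:Thu 2056:Tue 2060:Sun …(6 more)… 2088:Sun 2092:Fri 2096:Wed 2104:Fri 2108:Wed 2112:Mon 2116:Sat✓ 2120:Thu 2124:Tue 2128:Sun 2132:Fri 2136:Wed 2140:Mon
Saturday: 2020, 2048, 2076, 2116 → 4.

4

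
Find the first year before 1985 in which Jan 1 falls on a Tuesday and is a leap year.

Jan 1 advances by 2 weekdays after a leap year and by 1 after a common year.
1985: Jan 1 is Tuesday.
1984: Sunday (leap)
1983: Saturday
1982: Friday
1981: Thursday
1980: Tuesday (leap)
1980 begins on a Tuesday and is a leap year.

1980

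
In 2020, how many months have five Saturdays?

A month of length L has five Saturdays iff its first Saturday is on day ≤ L−28 (so day 1–3 in a 31-day month, 1–2 in a 30-day month, day 1 in a leap February).
Checking each month of 2020: Jan starts Wed (31d); Feb starts Sat (29d) ✓; Mar starts Sun (31d); Apr starts Wed (30d); May starts Fri (31d) ✓; Jun starts Mon (30d); Jul starts Wed (31d); Aug starts Sat (31d) ✓; Sep starts Tue (30d); Oct starts Thu (31d) ✓; Nov starts Sun (30d); Dec starts Tue (31d).
Five-Saturday months: February, May, August, October → 4.

4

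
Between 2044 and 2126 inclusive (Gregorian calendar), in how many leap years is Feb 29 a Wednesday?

Leap years in 2044–2126: 20 of them.
Feb 29 weekday advances by 5 (mod 7) from one leap year to the next four years later (or differs when a century non-leap intervenes).
Leap-day weekdays: 2044:Mon 2048:Sat 2052:Thu 2056:Tue 2060:Sun 2064:Fri 2068:Wed✓ 2072:Mon 2076:Sat 2080:Thu 2084:Tue 2088:Sun 2092:Fri 2096:Wed✓ 2104:Fri 2108:Wed✓ 2112:Mon 2116:Sat 2120:Thu 2124:Tue
Wednesday: 2068, 2096, 2108 → 3.

3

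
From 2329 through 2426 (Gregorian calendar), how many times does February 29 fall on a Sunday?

3

Leap years in 2329–2426: 24 of them.
Feb 29 weekday advances by 5 (mod 7) from one leap year to the next four years later (or differs when a century non-leap intervenes).
Leap-day weekdays: 2332:Mon 2336:Sat 2340:Thu 2344:Tue 2348:Sun✓ 2352:Fri 2356:Wed 2360:Mon 2364:Sat 2368:Thu 2372:Tue 2376:Sun✓ 2380:Fri 2384:Wed 2388:Mon 2392:Sat 2396:Thu 2400:Tue 2404:Sun✓ 2408:Fri 2412:Wed 2416:Mon 2420:Sat 2424:Thu
Sunday: 2348, 2376, 2404 → 3.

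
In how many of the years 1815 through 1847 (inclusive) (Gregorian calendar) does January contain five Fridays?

January has 31 days; it has five Fridays when Friday falls among the first (month-length − 28) days — i.e. when January 1 is one of Friday/Thursday/Wednesday.
January 1 by year: 1815:Sun 1816:Mon 1817:Wed✓ 1818:Thu✓ 1819:Fri✓ 1820:Sat 1821:Mon 1822:Tue 1823:Wed✓ 1824:Thu✓ 1825:Sat 1826:Sun 1827:Mon 1828:Tue 1829:Thu✓ …(3 more)… 1833:Tue 1834:Wed✓ 1835:Thu✓ 1836:Fri✓ 1837:Sun 1838:Mon 1839:Tue 1840:Wed✓ 1841:Fri✓ 1842:Sat 1843:Sun 1844:Mon 1845:Wed✓ 1846:Thu✓ 1847:Fri✓
Years with five Fridays: 1817, 1818, 1819, 1823, 1824, 1829, 1830, 1834, 1835, 1836, 1840, 1841, 1845, 1846, 1847 → 15.

15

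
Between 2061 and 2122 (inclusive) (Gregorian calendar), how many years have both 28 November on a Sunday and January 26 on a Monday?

1

Check each year's weekday for 28 November and January 26:
  2061: Mon/Wed  2062: Tue/Thu  2063: Wed/Fri  2064: Fri/Sat  2065: Sat/Mon  2066: Sun/Tue  2067: Mon/Wed  2068: Wed/Thu  2069: Thu/Sat  2070: Fri/Sun  2071: Sat/Mon  2072: Mon/Tue  2073: Tue/Thu  2074: Wed/Fri  …(34 more)…  2109: Thu/Sat  2110: Fri/Sun  2111: Sat/Mon  2112: Mon/Tue  2113: Tue/Thu  2114: Wed/Fri  2115: Thu/Sat  2116: Sat/Sun  2117: Sun/Tue  2118: Mon/Wed  2119: Tue/Thu  2120: Thu/Fri  2121: Fri/Sun  2122: Sat/Mon
Both conditions hold in: 2088 — 1.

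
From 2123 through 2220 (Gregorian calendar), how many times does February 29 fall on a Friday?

Leap years in 2123–2220: 24 of them.
Feb 29 weekday advances by 5 (mod 7) from one leap year to the next four years later (or differs when a century non-leap intervenes).
Leap-day weekdays: 2124:Tue 2128:Sun 2132:Fri✓ 2136:Wed 2140:Mon 2144:Sat 2148:Thu 2152:Tue 2156:Sun 2160:Fri✓ 2164:Wed 2168:Mon 2172:Sat 2176:Thu 2180:Tue 2184:Sun 2188:Fri✓ 2192:Wed 2196:Mon 2204:Wed 2208:Mon 2212:Sat 2216:Thu 2220:Tue
Friday: 2132, 2160, 2188 → 3.

3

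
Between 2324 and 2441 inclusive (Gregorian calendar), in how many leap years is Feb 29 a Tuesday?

Leap years in 2324–2441: 30 of them.
Feb 29 weekday advances by 5 (mod 7) from one leap year to the next four years later (or differs when a century non-leap intervenes).
Leap-day weekdays: 2324:Fri 2328:Wed 2332:Mon 2336:Sat 2340:Thu 2344:Tue✓ 2348:Sun 2352:Fri 2356:Wed 2360:Mon 2364:Sat 2368:Thu 2372:Tue✓ …(4 more)… 2392:Sat 2396:Thu 2400:Tue✓ 2404:Sun 2408:Fri 2412:Wed 2416:Mon 2420:Sat 2424:Thu 2428:Tue✓ 2432:Sun 2436:Fri 2440:Wed
Tuesday: 2344, 2372, 2400, 2428 → 4.

4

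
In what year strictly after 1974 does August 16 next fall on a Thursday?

From one year to the next, a fixed date's weekday advances by 1, or by 2 when a Feb 29 lies between the two dates.
1974: August 16 is Friday.
1975: Saturday (+1)
1976: Monday (+2)
1977: Tuesday (+1)
1978: Wednesday (+1)
1979: Thursday (+1)
August 16 falls on a Thursday in 1979.

1979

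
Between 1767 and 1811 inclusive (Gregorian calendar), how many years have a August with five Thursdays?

20

August has 31 days; it has five Thursdays when Thursday falls among the first (month-length − 28) days — i.e. when August 1 is one of Thursday/Wednesday/Tuesday.
August 1 by year: 1767:Sat 1768:Mon 1769:Tue✓ 1770:Wed✓ 1771:Thu✓ 1772:Sat 1773:Sun 1774:Mon 1775:Tue✓ 1776:Thu✓ 1777:Fri 1778:Sat 1779:Sun 1780:Tue✓ 1781:Wed✓ …(15 more)… 1797:Tue✓ 1798:Wed✓ 1799:Thu✓ 1800:Fri 1801:Sat 1802:Sun 1803:Mon 1804:Wed✓ 1805:Thu✓ 1806:Fri 1807:Sat 1808:Mon 1809:Tue✓ 1810:Wed✓ 1811:Thu✓
Years with five Thursdays: 1769, 1770, 1771, 1775, 1776, 1780, 1781, 1782, 1786, 1787, 1792, 1793, 1797, 1798, 1799, 1804, 1805, 1809, 1810, 1811 → 20.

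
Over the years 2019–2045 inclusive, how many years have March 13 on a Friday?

Track March 13's weekday year by year (advancing +1, or +2 across a Feb 29):
  2019: Wed  2020: Fri (+2) ✓  2021: Sat (+1)  2022: Sun (+1)  2023: Mon (+1)
  2024: Wed (+2)  2025: Thu (+1)  2026: Fri (+1) ✓  2027: Sat (+1)  2028: Mon (+2)
  2029: Tue (+1)  2030: Wed (+1)  2031: Thu (+1)  2032: Sat (+2)  2033: Sun (+1)
  2034: Mon (+1)  2035: Tue (+1)  2036: Thu (+2)  2037: Fri (+1) ✓  2038: Sat (+1)
  2039: Sun (+1)  2040: Tue (+2)  2041: Wed (+1)  2042: Thu (+1)  2043: Fri (+1) ✓
  2044: Sun (+2)  2045: Mon (+1)
Friday years: 2020, 2026, 2037, 2043 — 4 in total.

4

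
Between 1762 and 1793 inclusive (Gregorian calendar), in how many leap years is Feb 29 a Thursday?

Leap years in 1762–1793: 8 of them.
Feb 29 weekday advances by 5 (mod 7) from one leap year to the next four years later (or differs when a century non-leap intervenes).
Leap-day weekdays: 1764:Wed 1768:Mon 1772:Sat 1776:Thu✓ 1780:Tue 1784:Sun 1788:Fri 1792:Wed
Thursday: 1776 → 1.

1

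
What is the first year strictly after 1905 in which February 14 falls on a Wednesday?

From one year to the next, a fixed date's weekday advances by 1, or by 2 when a Feb 29 lies between the two dates.
1905: February 14 is Tuesday.
1906: Wednesday (+1)
February 14 falls on a Wednesday in 1906.

1906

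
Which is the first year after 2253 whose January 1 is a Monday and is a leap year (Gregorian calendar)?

Jan 1 advances by 2 weekdays after a leap year and by 1 after a common year.
2253: Jan 1 is Saturday.
2254: Sunday
2255: Monday
2256: Tuesday (leap)
2257: Thursday
2258: Friday
2259: Saturday
2260: Sunday (leap)
2261: Tuesday
2262: Wednesday
2263: Thursday
2264: Friday (leap)
2265: Sunday
2266: Monday
2267: Tuesday
2268: Wednesday (leap)
2269: Friday
2270: Saturday
2271: Sunday
2272: Monday (leap)
2272 begins on a Monday and is a leap year.

2272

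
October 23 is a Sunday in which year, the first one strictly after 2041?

From one year to the next, a fixed date's weekday advances by 1, or by 2 when a Feb 29 lies between the two dates.
2041: October 23 is Wednesday.
2042: Thursday (+1)
2043: Friday (+1)
2044: Sunday (+2)
October 23 falls on a Sunday in 2044.

2044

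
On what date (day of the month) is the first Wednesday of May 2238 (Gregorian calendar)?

2

May 1, 2238 is a Tuesday, so the first Wednesday is the 2nd.
The first Wednesday is 2 + 0 = 2.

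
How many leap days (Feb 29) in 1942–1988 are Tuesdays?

2

Leap years in 1942–1988: 12 of them.
Feb 29 weekday advances by 5 (mod 7) from one leap year to the next four years later (or differs when a century non-leap intervenes).
Leap-day weekdays: 1944:Tue✓ 1948:Sun 1952:Fri 1956:Wed 1960:Mon 1964:Sat 1968:Thu 1972:Tue✓ 1976:Sun 1980:Fri 1984:Wed 1988:Mon
Tuesday: 1944, 1972 → 2.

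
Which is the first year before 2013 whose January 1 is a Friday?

2010

Jan 1 advances by 2 weekdays after a leap year and by 1 after a common year.
2013: Jan 1 is Tuesday.
2012: Sunday (leap)
2011: Saturday
2010: Friday
2010 begins on a Friday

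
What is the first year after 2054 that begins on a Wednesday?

2059

Jan 1 advances by 2 weekdays after a leap year and by 1 after a common year.
2054: Jan 1 is Thursday.
2055: Friday
2056: Saturday (leap)
2057: Monday
2058: Tuesday
2059: Wednesday
2059 begins on a Wednesday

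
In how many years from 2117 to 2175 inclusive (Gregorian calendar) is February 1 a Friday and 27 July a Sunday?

Check each year's weekday for February 1 and 27 July:
  2117: Mon/Tue  2118: Tue/Wed  2119: Wed/Thu  2120: Thu/Sat  2121: Sat/Sun  2122: Sun/Mon  2123: Mon/Tue  2124: Tue/Thu  2125: Thu/Fri  2126: Fri/Sat  2127: Sat/Sun  2128: Sun/Tue  2129: Tue/Wed  2130: Wed/Thu  …(31 more)…  2162: Mon/Tue  2163: Tue/Wed  2164: Wed/Fri  2165: Fri/Sat  2166: Sat/Sun  2167: Sun/Mon  2168: Mon/Wed  2169: Wed/Thu  2170: Thu/Fri  2171: Fri/Sat  2172: Sat/Mon  2173: Mon/Tue  2174: Tue/Wed  2175: Wed/Thu
Both conditions hold in: 2132, 2160 — 2.

2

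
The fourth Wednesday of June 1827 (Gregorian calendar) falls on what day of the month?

June 1, 1827 is a Friday, so the first Wednesday is the 6th.
The fourth Wednesday is 6 + 21 = 27.

27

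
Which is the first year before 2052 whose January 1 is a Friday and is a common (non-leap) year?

2049

Jan 1 advances by 2 weekdays after a leap year and by 1 after a common year.
2052: Jan 1 is Monday (leap).
2051: Sunday
2050: Saturday
2049: Friday
2049 begins on a Friday and is a common year.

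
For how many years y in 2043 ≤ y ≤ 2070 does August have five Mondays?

August has 31 days; it has five Mondays when Monday falls among the first (month-length − 28) days — i.e. when August 1 is one of Monday/Sunday/Saturday.
August 1 by year: 2043:Sat✓ 2044:Mon✓ 2045:Tue 2046:Wed 2047:Thu 2048:Sat✓ 2049:Sun✓ 2050:Mon✓ 2051:Tue 2052:Thu 2053:Fri 2054:Sat✓ 2055:Sun✓ 2056:Tue 2057:Wed 2058:Thu 2059:Fri 2060:Sun✓ 2061:Mon✓ 2062:Tue 2063:Wed 2064:Fri 2065:Sat✓ 2066:Sun✓ 2067:Mon✓ 2068:Wed 2069:Thu 2070:Fri
Years with five Mondays: 2043, 2044, 2048, 2049, 2050, 2054, 2055, 2060, 2061, 2065, 2066, 2067 → 12.

12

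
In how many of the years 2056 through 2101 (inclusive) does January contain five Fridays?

19

January has 31 days; it has five Fridays when Friday falls among the first (month-length − 28) days — i.e. when January 1 is one of Friday/Thursday/Wednesday.
January 1 by year: 2056:Sat 2057:Mon 2058:Tue 2059:Wed✓ 2060:Thu✓ 2061:Sat 2062:Sun 2063:Mon 2064:Tue 2065:Thu✓ 2066:Fri✓ 2067:Sat 2068:Sun 2069:Tue 2070:Wed✓ …(16 more)… 2087:Wed✓ 2088:Thu✓ 2089:Sat 2090:Sun 2091:Mon 2092:Tue 2093:Thu✓ 2094:Fri✓ 2095:Sat 2096:Sun 2097:Tue 2098:Wed✓ 2099:Thu✓ 2100:Fri✓ 2101:Sat
Years with five Fridays: 2059, 2060, 2065, 2066, 2070, 2071, 2072, 2076, 2077, 2081, 2082, 2083, 2087, 2088, 2093, 2094, 2098, 2099, 2100 → 19.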